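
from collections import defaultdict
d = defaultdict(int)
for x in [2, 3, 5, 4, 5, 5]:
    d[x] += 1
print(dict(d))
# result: {2: 1, 3: 1, 5: 3, 4: 1}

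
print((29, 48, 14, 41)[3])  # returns 41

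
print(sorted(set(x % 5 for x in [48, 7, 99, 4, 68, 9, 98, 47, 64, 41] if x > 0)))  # [1, 2, 3, 4]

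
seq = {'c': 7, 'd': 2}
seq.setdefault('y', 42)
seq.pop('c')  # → 7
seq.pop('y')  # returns 42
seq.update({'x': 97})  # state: {'d': 2, 'x': 97}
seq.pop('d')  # 2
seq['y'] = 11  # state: {'x': 97, 'y': 11}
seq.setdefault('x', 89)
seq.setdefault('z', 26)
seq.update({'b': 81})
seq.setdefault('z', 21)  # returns 26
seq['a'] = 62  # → {'x': 97, 'y': 11, 'z': 26, 'b': 81, 'a': 62}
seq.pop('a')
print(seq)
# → {'x': 97, 'y': 11, 'z': 26, 'b': 81}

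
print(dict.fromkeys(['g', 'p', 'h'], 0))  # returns {'g': 0, 'p': 0, 'h': 0}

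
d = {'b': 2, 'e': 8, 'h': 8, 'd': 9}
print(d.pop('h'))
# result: 8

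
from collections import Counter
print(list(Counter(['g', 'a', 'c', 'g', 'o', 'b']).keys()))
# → ['g', 'a', 'c', 'o', 'b']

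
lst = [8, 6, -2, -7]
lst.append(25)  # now [8, 6, -2, -7, 25]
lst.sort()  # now [-7, -2, 6, 8, 25]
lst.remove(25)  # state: [-7, -2, 6, 8]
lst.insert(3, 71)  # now [-7, -2, 6, 71, 8]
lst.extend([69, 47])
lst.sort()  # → [-7, -2, 6, 8, 47, 69, 71]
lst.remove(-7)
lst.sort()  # [-2, 6, 8, 47, 69, 71]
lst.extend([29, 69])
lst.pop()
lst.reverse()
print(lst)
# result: [29, 71, 69, 47, 8, 6, -2]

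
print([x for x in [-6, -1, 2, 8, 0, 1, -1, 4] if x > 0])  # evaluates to [2, 8, 1, 4]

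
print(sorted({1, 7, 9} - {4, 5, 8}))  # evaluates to [1, 7, 9]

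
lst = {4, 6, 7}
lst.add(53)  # {4, 6, 7, 53}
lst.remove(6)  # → {4, 7, 53}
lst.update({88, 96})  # {4, 7, 53, 88, 96}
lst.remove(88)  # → {4, 7, 53, 96}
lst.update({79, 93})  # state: {4, 7, 53, 79, 93, 96}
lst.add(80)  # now {4, 7, 53, 79, 80, 93, 96}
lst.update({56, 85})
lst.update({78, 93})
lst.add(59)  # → {4, 7, 53, 56, 59, 78, 79, 80, 85, 93, 96}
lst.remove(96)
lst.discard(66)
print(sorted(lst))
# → [4, 7, 53, 56, 59, 78, 79, 80, 85, 93]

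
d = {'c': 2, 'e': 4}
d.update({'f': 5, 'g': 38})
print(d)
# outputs {'c': 2, 'e': 4, 'f': 5, 'g': 38}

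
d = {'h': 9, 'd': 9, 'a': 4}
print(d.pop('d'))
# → 9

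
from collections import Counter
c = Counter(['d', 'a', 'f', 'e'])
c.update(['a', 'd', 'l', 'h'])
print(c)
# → Counter({'d': 2, 'a': 2, 'f': 1, 'e': 1, 'l': 1, 'h': 1})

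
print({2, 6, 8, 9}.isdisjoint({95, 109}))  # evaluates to True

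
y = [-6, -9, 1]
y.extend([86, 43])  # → [-6, -9, 1, 86, 43]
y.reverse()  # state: [43, 86, 1, -9, -6]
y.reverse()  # [-6, -9, 1, 86, 43]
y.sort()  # [-9, -6, 1, 43, 86]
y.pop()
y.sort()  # [-9, -6, 1, 43]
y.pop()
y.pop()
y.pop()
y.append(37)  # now [-9, 37]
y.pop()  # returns 37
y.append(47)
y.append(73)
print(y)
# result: [-9, 47, 73]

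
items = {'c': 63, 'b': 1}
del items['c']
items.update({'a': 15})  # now {'b': 1, 'a': 15}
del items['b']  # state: {'a': 15}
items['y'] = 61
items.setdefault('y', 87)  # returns 61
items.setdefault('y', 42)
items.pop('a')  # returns 15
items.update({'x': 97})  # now {'y': 61, 'x': 97}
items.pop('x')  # 97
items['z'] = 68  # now {'y': 61, 'z': 68}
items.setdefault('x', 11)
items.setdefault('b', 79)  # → 79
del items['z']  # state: {'y': 61, 'x': 11, 'b': 79}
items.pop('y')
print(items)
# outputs {'x': 11, 'b': 79}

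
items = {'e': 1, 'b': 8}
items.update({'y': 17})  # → {'e': 1, 'b': 8, 'y': 17}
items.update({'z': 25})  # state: {'e': 1, 'b': 8, 'y': 17, 'z': 25}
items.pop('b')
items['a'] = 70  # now {'e': 1, 'y': 17, 'z': 25, 'a': 70}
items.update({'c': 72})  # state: {'e': 1, 'y': 17, 'z': 25, 'a': 70, 'c': 72}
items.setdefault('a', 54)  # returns 70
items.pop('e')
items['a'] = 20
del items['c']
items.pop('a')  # 20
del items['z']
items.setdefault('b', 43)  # 43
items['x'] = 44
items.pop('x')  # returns 44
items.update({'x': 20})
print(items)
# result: {'y': 17, 'b': 43, 'x': 20}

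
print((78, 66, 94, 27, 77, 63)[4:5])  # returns (77,)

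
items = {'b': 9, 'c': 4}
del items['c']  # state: {'b': 9}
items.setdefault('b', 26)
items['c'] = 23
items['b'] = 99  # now {'b': 99, 'c': 23}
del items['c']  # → {'b': 99}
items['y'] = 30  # {'b': 99, 'y': 30}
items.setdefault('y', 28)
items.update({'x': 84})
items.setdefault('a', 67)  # 67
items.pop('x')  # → 84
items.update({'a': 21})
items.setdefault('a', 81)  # 21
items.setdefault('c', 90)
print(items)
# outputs {'b': 99, 'y': 30, 'a': 21, 'c': 90}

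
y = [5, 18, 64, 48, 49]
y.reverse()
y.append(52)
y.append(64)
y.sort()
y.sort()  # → [5, 18, 48, 49, 52, 64, 64]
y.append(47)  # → [5, 18, 48, 49, 52, 64, 64, 47]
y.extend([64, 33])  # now [5, 18, 48, 49, 52, 64, 64, 47, 64, 33]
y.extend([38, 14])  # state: [5, 18, 48, 49, 52, 64, 64, 47, 64, 33, 38, 14]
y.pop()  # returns 14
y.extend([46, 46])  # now [5, 18, 48, 49, 52, 64, 64, 47, 64, 33, 38, 46, 46]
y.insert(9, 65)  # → [5, 18, 48, 49, 52, 64, 64, 47, 64, 65, 33, 38, 46, 46]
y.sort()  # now [5, 18, 33, 38, 46, 46, 47, 48, 49, 52, 64, 64, 64, 65]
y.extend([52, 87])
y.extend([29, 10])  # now [5, 18, 33, 38, 46, 46, 47, 48, 49, 52, 64, 64, 64, 65, 52, 87, 29, 10]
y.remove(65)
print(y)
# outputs [5, 18, 33, 38, 46, 46, 47, 48, 49, 52, 64, 64, 64, 52, 87, 29, 10]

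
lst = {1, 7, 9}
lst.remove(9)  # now {1, 7}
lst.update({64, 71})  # {1, 7, 64, 71}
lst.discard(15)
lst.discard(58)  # {1, 7, 64, 71}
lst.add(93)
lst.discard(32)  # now {1, 7, 64, 71, 93}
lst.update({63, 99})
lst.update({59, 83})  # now {1, 7, 59, 63, 64, 71, 83, 93, 99}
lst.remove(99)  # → {1, 7, 59, 63, 64, 71, 83, 93}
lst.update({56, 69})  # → {1, 7, 56, 59, 63, 64, 69, 71, 83, 93}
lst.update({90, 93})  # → {1, 7, 56, 59, 63, 64, 69, 71, 83, 90, 93}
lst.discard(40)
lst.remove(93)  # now {1, 7, 56, 59, 63, 64, 69, 71, 83, 90}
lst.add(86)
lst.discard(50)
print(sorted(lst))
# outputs [1, 7, 56, 59, 63, 64, 69, 71, 83, 86, 90]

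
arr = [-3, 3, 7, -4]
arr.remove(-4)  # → [-3, 3, 7]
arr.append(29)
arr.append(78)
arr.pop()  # 78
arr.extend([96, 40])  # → [-3, 3, 7, 29, 96, 40]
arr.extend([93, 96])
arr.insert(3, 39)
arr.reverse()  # [96, 93, 40, 96, 29, 39, 7, 3, -3]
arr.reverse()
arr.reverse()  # [96, 93, 40, 96, 29, 39, 7, 3, -3]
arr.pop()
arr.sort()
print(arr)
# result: [3, 7, 29, 39, 40, 93, 96, 96]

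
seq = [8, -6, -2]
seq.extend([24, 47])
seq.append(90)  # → [8, -6, -2, 24, 47, 90]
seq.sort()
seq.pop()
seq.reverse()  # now [47, 24, 8, -2, -6]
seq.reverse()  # [-6, -2, 8, 24, 47]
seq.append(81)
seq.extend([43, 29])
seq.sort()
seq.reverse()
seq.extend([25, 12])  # [81, 47, 43, 29, 24, 8, -2, -6, 25, 12]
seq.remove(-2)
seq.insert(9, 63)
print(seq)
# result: [81, 47, 43, 29, 24, 8, -6, 25, 12, 63]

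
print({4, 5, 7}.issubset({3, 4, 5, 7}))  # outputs True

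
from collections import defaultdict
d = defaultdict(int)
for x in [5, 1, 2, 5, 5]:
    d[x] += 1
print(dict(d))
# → {5: 3, 1: 1, 2: 1}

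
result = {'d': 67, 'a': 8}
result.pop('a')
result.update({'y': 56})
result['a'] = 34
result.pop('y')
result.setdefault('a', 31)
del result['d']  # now {'a': 34}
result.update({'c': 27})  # {'a': 34, 'c': 27}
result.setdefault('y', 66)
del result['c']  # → {'a': 34, 'y': 66}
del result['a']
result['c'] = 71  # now {'y': 66, 'c': 71}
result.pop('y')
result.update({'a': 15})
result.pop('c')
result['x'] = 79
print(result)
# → {'a': 15, 'x': 79}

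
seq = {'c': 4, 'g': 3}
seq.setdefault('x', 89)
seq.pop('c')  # 4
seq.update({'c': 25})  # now {'g': 3, 'x': 89, 'c': 25}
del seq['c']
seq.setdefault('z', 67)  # 67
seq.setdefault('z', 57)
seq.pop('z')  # 67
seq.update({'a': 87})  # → {'g': 3, 'x': 89, 'a': 87}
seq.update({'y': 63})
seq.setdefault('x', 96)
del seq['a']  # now {'g': 3, 'x': 89, 'y': 63}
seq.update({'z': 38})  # {'g': 3, 'x': 89, 'y': 63, 'z': 38}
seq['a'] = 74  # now {'g': 3, 'x': 89, 'y': 63, 'z': 38, 'a': 74}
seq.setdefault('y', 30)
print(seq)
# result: {'g': 3, 'x': 89, 'y': 63, 'z': 38, 'a': 74}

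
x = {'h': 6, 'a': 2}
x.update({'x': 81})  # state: {'h': 6, 'a': 2, 'x': 81}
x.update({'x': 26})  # {'h': 6, 'a': 2, 'x': 26}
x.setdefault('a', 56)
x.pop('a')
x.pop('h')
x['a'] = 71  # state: {'x': 26, 'a': 71}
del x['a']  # {'x': 26}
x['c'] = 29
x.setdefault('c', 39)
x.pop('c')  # 29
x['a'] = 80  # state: {'x': 26, 'a': 80}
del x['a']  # {'x': 26}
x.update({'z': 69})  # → {'x': 26, 'z': 69}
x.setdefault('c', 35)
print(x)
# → {'x': 26, 'z': 69, 'c': 35}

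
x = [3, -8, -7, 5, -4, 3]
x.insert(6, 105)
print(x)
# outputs [3, -8, -7, 5, -4, 3, 105]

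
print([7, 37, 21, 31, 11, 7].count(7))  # 2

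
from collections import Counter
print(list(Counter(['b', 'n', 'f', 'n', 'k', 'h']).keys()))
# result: ['b', 'n', 'f', 'k', 'h']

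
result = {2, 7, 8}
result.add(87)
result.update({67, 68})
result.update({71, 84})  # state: {2, 7, 8, 67, 68, 71, 84, 87}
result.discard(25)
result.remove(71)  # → {2, 7, 8, 67, 68, 84, 87}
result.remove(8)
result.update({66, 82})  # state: {2, 7, 66, 67, 68, 82, 84, 87}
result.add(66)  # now {2, 7, 66, 67, 68, 82, 84, 87}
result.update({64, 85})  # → {2, 7, 64, 66, 67, 68, 82, 84, 85, 87}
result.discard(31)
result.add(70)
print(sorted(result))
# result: [2, 7, 64, 66, 67, 68, 70, 82, 84, 85, 87]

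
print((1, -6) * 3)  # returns (1, -6, 1, -6, 1, -6)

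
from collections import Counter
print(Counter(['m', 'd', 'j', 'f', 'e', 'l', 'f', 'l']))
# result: Counter({'f': 2, 'l': 2, 'm': 1, 'd': 1, 'j': 1, 'e': 1})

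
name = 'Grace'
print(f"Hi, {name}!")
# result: Hi, Grace!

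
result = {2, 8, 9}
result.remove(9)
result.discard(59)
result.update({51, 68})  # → {2, 8, 51, 68}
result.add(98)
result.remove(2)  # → {8, 51, 68, 98}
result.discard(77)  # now {8, 51, 68, 98}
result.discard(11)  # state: {8, 51, 68, 98}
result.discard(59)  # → {8, 51, 68, 98}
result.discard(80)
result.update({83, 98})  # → {8, 51, 68, 83, 98}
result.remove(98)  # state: {8, 51, 68, 83}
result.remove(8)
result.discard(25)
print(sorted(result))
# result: [51, 68, 83]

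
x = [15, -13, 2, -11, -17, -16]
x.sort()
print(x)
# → [-17, -16, -13, -11, 2, 15]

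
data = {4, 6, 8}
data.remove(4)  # {6, 8}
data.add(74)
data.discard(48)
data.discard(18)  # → {6, 8, 74}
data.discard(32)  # {6, 8, 74}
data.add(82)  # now {6, 8, 74, 82}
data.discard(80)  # {6, 8, 74, 82}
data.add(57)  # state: {6, 8, 57, 74, 82}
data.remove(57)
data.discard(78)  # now {6, 8, 74, 82}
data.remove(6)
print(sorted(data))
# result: [8, 74, 82]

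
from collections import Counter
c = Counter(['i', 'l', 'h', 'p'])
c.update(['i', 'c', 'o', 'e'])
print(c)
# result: Counter({'i': 2, 'l': 1, 'h': 1, 'p': 1, 'c': 1, 'o': 1, 'e': 1})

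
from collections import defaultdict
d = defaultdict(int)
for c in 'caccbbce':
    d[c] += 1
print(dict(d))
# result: {'c': 4, 'a': 1, 'b': 2, 'e': 1}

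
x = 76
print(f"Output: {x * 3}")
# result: Output: 228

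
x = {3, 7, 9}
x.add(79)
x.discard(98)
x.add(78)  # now {3, 7, 9, 78, 79}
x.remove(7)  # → {3, 9, 78, 79}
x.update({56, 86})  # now {3, 9, 56, 78, 79, 86}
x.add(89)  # {3, 9, 56, 78, 79, 86, 89}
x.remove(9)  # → {3, 56, 78, 79, 86, 89}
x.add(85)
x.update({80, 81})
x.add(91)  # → {3, 56, 78, 79, 80, 81, 85, 86, 89, 91}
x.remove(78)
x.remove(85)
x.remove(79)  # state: {3, 56, 80, 81, 86, 89, 91}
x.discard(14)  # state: {3, 56, 80, 81, 86, 89, 91}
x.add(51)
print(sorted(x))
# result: [3, 51, 56, 80, 81, 86, 89, 91]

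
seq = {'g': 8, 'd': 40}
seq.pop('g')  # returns 8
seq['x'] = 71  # {'d': 40, 'x': 71}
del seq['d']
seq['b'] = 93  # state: {'x': 71, 'b': 93}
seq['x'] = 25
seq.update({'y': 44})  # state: {'x': 25, 'b': 93, 'y': 44}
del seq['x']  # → {'b': 93, 'y': 44}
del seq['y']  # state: {'b': 93}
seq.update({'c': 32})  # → {'b': 93, 'c': 32}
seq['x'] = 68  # {'b': 93, 'c': 32, 'x': 68}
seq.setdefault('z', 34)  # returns 34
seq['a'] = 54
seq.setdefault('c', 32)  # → 32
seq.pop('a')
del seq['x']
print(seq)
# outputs {'b': 93, 'c': 32, 'z': 34}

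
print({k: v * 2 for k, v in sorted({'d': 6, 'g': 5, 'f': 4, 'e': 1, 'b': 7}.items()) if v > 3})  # {'b': 14, 'd': 12, 'f': 8, 'g': 10}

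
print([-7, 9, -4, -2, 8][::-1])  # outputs [8, -2, -4, 9, -7]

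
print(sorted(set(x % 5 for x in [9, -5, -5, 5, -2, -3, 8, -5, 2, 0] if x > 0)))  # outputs [0, 2, 3, 4]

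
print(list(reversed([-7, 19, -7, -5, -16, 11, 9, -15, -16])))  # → [-16, -15, 9, 11, -16, -5, -7, 19, -7]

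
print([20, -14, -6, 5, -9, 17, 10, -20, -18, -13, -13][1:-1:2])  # [-14, 5, 17, -20, -13]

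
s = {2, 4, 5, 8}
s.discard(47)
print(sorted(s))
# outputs [2, 4, 5, 8]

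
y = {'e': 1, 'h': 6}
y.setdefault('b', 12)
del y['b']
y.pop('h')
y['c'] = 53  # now {'e': 1, 'c': 53}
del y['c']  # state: {'e': 1}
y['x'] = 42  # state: {'e': 1, 'x': 42}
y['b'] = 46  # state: {'e': 1, 'x': 42, 'b': 46}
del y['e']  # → {'x': 42, 'b': 46}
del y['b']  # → {'x': 42}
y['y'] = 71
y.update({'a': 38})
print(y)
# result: {'x': 42, 'y': 71, 'a': 38}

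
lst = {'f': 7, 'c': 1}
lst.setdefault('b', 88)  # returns 88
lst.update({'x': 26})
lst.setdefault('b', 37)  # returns 88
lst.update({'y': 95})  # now {'f': 7, 'c': 1, 'b': 88, 'x': 26, 'y': 95}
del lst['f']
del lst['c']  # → {'b': 88, 'x': 26, 'y': 95}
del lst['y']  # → {'b': 88, 'x': 26}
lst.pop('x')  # 26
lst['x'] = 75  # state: {'b': 88, 'x': 75}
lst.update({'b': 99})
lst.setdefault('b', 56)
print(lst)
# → {'b': 99, 'x': 75}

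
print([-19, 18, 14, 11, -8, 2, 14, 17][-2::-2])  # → [14, -8, 14, -19]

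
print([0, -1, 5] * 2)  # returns [0, -1, 5, 0, -1, 5]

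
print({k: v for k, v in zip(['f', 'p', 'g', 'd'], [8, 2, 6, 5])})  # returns {'f': 8, 'p': 2, 'g': 6, 'd': 5}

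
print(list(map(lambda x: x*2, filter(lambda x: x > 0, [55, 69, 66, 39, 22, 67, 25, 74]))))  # [110, 138, 132, 78, 44, 134, 50, 148]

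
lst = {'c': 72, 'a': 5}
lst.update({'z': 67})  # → {'c': 72, 'a': 5, 'z': 67}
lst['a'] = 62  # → {'c': 72, 'a': 62, 'z': 67}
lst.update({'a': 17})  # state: {'c': 72, 'a': 17, 'z': 67}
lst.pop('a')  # 17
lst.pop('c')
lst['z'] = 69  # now {'z': 69}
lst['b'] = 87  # {'z': 69, 'b': 87}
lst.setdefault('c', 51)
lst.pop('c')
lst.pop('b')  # 87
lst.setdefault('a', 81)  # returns 81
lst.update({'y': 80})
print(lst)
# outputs {'z': 69, 'a': 81, 'y': 80}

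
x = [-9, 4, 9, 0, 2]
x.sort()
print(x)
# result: [-9, 0, 2, 4, 9]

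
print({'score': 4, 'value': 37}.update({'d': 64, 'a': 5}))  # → None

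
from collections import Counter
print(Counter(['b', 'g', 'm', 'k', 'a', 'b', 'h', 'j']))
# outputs Counter({'b': 2, 'g': 1, 'm': 1, 'k': 1, 'a': 1, 'h': 1, 'j': 1})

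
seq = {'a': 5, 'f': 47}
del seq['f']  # {'a': 5}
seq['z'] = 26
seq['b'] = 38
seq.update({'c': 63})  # {'a': 5, 'z': 26, 'b': 38, 'c': 63}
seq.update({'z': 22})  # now {'a': 5, 'z': 22, 'b': 38, 'c': 63}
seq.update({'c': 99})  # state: {'a': 5, 'z': 22, 'b': 38, 'c': 99}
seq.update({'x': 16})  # {'a': 5, 'z': 22, 'b': 38, 'c': 99, 'x': 16}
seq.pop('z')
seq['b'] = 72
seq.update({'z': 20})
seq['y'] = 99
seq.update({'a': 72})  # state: {'a': 72, 'b': 72, 'c': 99, 'x': 16, 'z': 20, 'y': 99}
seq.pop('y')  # 99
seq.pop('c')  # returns 99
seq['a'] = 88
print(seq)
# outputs {'a': 88, 'b': 72, 'x': 16, 'z': 20}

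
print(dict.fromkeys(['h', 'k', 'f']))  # {'h': None, 'k': None, 'f': None}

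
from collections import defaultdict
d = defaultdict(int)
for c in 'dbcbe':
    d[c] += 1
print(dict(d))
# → {'d': 1, 'b': 2, 'c': 1, 'e': 1}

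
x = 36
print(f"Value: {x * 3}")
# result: Value: 108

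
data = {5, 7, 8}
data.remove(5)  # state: {7, 8}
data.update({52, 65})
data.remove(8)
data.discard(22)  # {7, 52, 65}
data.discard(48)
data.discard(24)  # {7, 52, 65}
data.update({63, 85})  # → {7, 52, 63, 65, 85}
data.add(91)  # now {7, 52, 63, 65, 85, 91}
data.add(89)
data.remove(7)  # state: {52, 63, 65, 85, 89, 91}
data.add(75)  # {52, 63, 65, 75, 85, 89, 91}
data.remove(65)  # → {52, 63, 75, 85, 89, 91}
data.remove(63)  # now {52, 75, 85, 89, 91}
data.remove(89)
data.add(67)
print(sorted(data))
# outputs [52, 67, 75, 85, 91]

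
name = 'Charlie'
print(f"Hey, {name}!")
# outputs Hey, Charlie!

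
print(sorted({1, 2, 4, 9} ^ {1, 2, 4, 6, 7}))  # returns [6, 7, 9]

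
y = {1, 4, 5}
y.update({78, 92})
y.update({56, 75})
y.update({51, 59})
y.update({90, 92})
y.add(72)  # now {1, 4, 5, 51, 56, 59, 72, 75, 78, 90, 92}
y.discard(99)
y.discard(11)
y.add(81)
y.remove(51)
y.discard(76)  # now {1, 4, 5, 56, 59, 72, 75, 78, 81, 90, 92}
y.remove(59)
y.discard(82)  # {1, 4, 5, 56, 72, 75, 78, 81, 90, 92}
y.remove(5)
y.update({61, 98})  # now {1, 4, 56, 61, 72, 75, 78, 81, 90, 92, 98}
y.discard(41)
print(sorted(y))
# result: [1, 4, 56, 61, 72, 75, 78, 81, 90, 92, 98]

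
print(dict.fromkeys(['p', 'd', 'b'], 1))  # {'p': 1, 'd': 1, 'b': 1}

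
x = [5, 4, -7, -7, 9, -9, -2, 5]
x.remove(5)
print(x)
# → [4, -7, -7, 9, -9, -2, 5]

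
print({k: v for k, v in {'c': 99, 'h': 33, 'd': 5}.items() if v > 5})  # {'c': 99, 'h': 33}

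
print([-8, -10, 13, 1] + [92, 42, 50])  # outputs [-8, -10, 13, 1, 92, 42, 50]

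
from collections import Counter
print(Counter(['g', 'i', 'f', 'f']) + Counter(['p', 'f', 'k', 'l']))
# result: Counter({'f': 3, 'g': 1, 'i': 1, 'p': 1, 'k': 1, 'l': 1})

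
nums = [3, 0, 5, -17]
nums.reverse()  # [-17, 5, 0, 3]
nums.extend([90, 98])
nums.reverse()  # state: [98, 90, 3, 0, 5, -17]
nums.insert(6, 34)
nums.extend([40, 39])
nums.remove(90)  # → [98, 3, 0, 5, -17, 34, 40, 39]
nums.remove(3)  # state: [98, 0, 5, -17, 34, 40, 39]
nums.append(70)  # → [98, 0, 5, -17, 34, 40, 39, 70]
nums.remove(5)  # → [98, 0, -17, 34, 40, 39, 70]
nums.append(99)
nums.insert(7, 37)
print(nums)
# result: [98, 0, -17, 34, 40, 39, 70, 37, 99]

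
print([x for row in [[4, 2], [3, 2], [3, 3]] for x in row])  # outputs [4, 2, 3, 2, 3, 3]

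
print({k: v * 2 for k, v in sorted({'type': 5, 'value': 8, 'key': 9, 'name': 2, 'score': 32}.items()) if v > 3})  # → {'key': 18, 'score': 64, 'type': 10, 'value': 16}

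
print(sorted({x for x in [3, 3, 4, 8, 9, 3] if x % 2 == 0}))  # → [4, 8]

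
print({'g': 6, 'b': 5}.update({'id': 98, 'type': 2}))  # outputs None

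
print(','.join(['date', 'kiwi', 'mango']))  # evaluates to date,kiwi,mango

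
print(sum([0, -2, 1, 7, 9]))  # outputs 15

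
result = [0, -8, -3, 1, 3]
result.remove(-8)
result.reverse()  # [3, 1, -3, 0]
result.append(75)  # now [3, 1, -3, 0, 75]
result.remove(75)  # [3, 1, -3, 0]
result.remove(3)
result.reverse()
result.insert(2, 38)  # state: [0, -3, 38, 1]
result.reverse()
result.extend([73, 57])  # [1, 38, -3, 0, 73, 57]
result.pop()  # 57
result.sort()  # [-3, 0, 1, 38, 73]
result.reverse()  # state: [73, 38, 1, 0, -3]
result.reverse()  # [-3, 0, 1, 38, 73]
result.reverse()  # [73, 38, 1, 0, -3]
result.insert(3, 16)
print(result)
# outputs [73, 38, 1, 16, 0, -3]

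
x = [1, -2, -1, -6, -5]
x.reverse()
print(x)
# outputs [-5, -6, -1, -2, 1]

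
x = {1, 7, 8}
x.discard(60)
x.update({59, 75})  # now {1, 7, 8, 59, 75}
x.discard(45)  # {1, 7, 8, 59, 75}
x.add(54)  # {1, 7, 8, 54, 59, 75}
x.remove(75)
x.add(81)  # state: {1, 7, 8, 54, 59, 81}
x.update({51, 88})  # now {1, 7, 8, 51, 54, 59, 81, 88}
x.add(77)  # {1, 7, 8, 51, 54, 59, 77, 81, 88}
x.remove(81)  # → {1, 7, 8, 51, 54, 59, 77, 88}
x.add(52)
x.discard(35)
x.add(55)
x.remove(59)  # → {1, 7, 8, 51, 52, 54, 55, 77, 88}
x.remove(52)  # {1, 7, 8, 51, 54, 55, 77, 88}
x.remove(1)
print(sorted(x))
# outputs [7, 8, 51, 54, 55, 77, 88]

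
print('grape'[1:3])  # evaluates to ra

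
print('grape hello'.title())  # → Grape Hello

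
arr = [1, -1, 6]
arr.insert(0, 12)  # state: [12, 1, -1, 6]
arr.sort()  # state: [-1, 1, 6, 12]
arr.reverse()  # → [12, 6, 1, -1]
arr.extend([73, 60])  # [12, 6, 1, -1, 73, 60]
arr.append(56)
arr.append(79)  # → [12, 6, 1, -1, 73, 60, 56, 79]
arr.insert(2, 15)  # [12, 6, 15, 1, -1, 73, 60, 56, 79]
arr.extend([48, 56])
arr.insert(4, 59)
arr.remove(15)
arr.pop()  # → 56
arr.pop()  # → 48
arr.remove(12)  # [6, 1, 59, -1, 73, 60, 56, 79]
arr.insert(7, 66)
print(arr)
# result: [6, 1, 59, -1, 73, 60, 56, 66, 79]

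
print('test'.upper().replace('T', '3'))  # 3ES3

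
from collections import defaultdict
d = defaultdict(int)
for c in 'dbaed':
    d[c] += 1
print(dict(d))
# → {'d': 2, 'b': 1, 'a': 1, 'e': 1}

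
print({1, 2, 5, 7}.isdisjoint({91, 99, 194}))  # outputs True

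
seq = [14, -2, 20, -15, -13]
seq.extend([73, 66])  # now [14, -2, 20, -15, -13, 73, 66]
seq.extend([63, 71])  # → [14, -2, 20, -15, -13, 73, 66, 63, 71]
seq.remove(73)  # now [14, -2, 20, -15, -13, 66, 63, 71]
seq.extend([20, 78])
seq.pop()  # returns 78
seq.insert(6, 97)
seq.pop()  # 20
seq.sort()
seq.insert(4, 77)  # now [-15, -13, -2, 14, 77, 20, 63, 66, 71, 97]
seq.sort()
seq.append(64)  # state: [-15, -13, -2, 14, 20, 63, 66, 71, 77, 97, 64]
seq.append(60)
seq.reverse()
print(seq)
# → [60, 64, 97, 77, 71, 66, 63, 20, 14, -2, -13, -15]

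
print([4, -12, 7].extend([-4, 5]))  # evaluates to None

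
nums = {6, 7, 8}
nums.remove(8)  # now {6, 7}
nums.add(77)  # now {6, 7, 77}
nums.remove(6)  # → {7, 77}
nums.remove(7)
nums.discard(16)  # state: {77}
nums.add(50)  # {50, 77}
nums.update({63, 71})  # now {50, 63, 71, 77}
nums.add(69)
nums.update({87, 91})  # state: {50, 63, 69, 71, 77, 87, 91}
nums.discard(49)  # {50, 63, 69, 71, 77, 87, 91}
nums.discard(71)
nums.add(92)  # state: {50, 63, 69, 77, 87, 91, 92}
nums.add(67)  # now {50, 63, 67, 69, 77, 87, 91, 92}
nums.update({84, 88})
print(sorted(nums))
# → [50, 63, 67, 69, 77, 84, 87, 88, 91, 92]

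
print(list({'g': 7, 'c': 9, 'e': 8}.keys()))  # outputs ['g', 'c', 'e']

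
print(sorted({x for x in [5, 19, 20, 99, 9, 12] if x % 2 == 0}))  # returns [12, 20]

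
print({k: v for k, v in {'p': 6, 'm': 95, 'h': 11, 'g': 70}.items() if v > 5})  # {'p': 6, 'm': 95, 'h': 11, 'g': 70}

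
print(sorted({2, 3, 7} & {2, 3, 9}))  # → [2, 3]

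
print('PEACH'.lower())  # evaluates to peach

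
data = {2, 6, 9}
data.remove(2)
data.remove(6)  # {9}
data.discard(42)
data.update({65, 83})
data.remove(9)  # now {65, 83}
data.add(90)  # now {65, 83, 90}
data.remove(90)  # {65, 83}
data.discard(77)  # {65, 83}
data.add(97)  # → {65, 83, 97}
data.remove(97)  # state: {65, 83}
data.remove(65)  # {83}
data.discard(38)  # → {83}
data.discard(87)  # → {83}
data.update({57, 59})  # {57, 59, 83}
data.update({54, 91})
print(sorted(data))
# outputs [54, 57, 59, 83, 91]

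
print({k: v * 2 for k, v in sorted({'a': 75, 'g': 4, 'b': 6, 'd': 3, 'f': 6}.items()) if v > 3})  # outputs {'a': 150, 'b': 12, 'f': 12, 'g': 8}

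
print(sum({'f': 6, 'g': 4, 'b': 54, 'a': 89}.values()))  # 153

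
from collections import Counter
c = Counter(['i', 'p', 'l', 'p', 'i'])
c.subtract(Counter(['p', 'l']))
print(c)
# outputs Counter({'i': 2, 'p': 1, 'l': 0})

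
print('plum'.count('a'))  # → 0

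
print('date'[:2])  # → da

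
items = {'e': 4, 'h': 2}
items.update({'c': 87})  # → {'e': 4, 'h': 2, 'c': 87}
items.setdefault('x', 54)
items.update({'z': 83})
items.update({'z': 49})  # {'e': 4, 'h': 2, 'c': 87, 'x': 54, 'z': 49}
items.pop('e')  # 4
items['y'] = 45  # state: {'h': 2, 'c': 87, 'x': 54, 'z': 49, 'y': 45}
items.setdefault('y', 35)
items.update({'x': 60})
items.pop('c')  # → 87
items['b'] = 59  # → {'h': 2, 'x': 60, 'z': 49, 'y': 45, 'b': 59}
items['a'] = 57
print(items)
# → {'h': 2, 'x': 60, 'z': 49, 'y': 45, 'b': 59, 'a': 57}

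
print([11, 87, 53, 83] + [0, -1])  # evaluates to [11, 87, 53, 83, 0, -1]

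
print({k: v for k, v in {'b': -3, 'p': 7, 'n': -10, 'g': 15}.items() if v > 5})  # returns {'p': 7, 'g': 15}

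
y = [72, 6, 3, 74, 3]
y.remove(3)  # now [72, 6, 74, 3]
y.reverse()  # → [3, 74, 6, 72]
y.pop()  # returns 72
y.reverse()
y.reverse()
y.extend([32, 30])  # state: [3, 74, 6, 32, 30]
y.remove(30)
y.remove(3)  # [74, 6, 32]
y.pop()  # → 32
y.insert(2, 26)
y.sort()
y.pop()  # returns 74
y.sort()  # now [6, 26]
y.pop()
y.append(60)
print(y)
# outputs [6, 60]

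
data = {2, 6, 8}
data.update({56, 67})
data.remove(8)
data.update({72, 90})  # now {2, 6, 56, 67, 72, 90}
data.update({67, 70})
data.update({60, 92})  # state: {2, 6, 56, 60, 67, 70, 72, 90, 92}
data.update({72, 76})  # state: {2, 6, 56, 60, 67, 70, 72, 76, 90, 92}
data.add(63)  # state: {2, 6, 56, 60, 63, 67, 70, 72, 76, 90, 92}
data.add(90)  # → {2, 6, 56, 60, 63, 67, 70, 72, 76, 90, 92}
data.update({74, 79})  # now {2, 6, 56, 60, 63, 67, 70, 72, 74, 76, 79, 90, 92}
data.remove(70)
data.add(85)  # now {2, 6, 56, 60, 63, 67, 72, 74, 76, 79, 85, 90, 92}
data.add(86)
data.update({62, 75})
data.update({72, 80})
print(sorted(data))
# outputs [2, 6, 56, 60, 62, 63, 67, 72, 74, 75, 76, 79, 80, 85, 86, 90, 92]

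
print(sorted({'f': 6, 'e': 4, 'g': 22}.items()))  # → [('e', 4), ('f', 6), ('g', 22)]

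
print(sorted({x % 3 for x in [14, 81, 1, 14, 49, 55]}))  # [0, 1, 2]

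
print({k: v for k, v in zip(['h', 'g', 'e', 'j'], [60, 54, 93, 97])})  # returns {'h': 60, 'g': 54, 'e': 93, 'j': 97}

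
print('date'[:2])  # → da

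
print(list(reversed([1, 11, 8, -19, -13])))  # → [-13, -19, 8, 11, 1]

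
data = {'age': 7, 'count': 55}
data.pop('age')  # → 7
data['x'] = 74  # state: {'count': 55, 'x': 74}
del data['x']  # {'count': 55}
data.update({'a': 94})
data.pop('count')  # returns 55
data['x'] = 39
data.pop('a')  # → 94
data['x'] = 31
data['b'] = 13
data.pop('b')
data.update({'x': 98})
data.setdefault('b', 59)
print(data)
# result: {'x': 98, 'b': 59}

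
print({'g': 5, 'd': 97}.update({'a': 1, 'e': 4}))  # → None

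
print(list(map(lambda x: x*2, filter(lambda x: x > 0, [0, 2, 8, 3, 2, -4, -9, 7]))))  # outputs [4, 16, 6, 4, 14]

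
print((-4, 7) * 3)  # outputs (-4, 7, -4, 7, -4, 7)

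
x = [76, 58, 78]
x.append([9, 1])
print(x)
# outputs [76, 58, 78, [9, 1]]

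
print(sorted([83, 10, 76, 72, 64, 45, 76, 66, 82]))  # [10, 45, 64, 66, 72, 76, 76, 82, 83]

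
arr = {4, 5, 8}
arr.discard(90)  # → {4, 5, 8}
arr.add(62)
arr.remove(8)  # {4, 5, 62}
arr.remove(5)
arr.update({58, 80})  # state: {4, 58, 62, 80}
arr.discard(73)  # {4, 58, 62, 80}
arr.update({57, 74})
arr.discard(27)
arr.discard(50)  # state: {4, 57, 58, 62, 74, 80}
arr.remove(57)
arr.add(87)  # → {4, 58, 62, 74, 80, 87}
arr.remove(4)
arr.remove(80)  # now {58, 62, 74, 87}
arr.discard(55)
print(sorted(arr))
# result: [58, 62, 74, 87]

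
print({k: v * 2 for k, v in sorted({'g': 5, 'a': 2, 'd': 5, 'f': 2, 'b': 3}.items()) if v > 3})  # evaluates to {'d': 10, 'g': 10}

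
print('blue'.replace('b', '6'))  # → 6lue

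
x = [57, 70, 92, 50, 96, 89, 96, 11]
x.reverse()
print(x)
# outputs [11, 96, 89, 96, 50, 92, 70, 57]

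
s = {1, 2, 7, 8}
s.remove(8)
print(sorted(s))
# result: [1, 2, 7]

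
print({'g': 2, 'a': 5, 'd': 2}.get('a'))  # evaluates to 5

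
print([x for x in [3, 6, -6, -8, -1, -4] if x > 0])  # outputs [3, 6]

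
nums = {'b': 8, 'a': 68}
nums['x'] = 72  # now {'b': 8, 'a': 68, 'x': 72}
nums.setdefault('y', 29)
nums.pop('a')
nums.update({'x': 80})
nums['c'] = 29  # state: {'b': 8, 'x': 80, 'y': 29, 'c': 29}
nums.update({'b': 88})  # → {'b': 88, 'x': 80, 'y': 29, 'c': 29}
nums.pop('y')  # 29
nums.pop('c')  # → 29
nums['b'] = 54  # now {'b': 54, 'x': 80}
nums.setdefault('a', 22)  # 22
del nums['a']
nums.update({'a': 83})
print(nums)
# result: {'b': 54, 'x': 80, 'a': 83}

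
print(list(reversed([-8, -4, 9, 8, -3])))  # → [-3, 8, 9, -4, -8]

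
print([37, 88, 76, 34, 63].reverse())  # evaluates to None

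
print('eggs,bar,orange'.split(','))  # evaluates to ['eggs', 'bar', 'orange']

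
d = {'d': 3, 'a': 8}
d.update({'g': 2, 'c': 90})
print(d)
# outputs {'d': 3, 'a': 8, 'g': 2, 'c': 90}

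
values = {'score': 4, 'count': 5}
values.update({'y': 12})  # {'score': 4, 'count': 5, 'y': 12}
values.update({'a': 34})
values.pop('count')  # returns 5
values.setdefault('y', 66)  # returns 12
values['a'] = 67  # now {'score': 4, 'y': 12, 'a': 67}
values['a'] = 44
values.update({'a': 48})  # {'score': 4, 'y': 12, 'a': 48}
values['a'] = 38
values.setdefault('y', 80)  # 12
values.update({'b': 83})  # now {'score': 4, 'y': 12, 'a': 38, 'b': 83}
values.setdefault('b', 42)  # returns 83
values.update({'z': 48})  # {'score': 4, 'y': 12, 'a': 38, 'b': 83, 'z': 48}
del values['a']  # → {'score': 4, 'y': 12, 'b': 83, 'z': 48}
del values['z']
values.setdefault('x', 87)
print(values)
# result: {'score': 4, 'y': 12, 'b': 83, 'x': 87}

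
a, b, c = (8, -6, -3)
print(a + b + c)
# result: -1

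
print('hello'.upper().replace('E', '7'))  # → H7LLO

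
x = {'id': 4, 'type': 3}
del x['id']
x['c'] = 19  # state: {'type': 3, 'c': 19}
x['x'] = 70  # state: {'type': 3, 'c': 19, 'x': 70}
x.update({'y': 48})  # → {'type': 3, 'c': 19, 'x': 70, 'y': 48}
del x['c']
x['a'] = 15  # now {'type': 3, 'x': 70, 'y': 48, 'a': 15}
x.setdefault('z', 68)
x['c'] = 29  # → {'type': 3, 'x': 70, 'y': 48, 'a': 15, 'z': 68, 'c': 29}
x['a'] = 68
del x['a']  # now {'type': 3, 'x': 70, 'y': 48, 'z': 68, 'c': 29}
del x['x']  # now {'type': 3, 'y': 48, 'z': 68, 'c': 29}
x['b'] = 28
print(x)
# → {'type': 3, 'y': 48, 'z': 68, 'c': 29, 'b': 28}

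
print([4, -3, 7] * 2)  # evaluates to [4, -3, 7, 4, -3, 7]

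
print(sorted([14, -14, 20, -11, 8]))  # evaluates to [-14, -11, 8, 14, 20]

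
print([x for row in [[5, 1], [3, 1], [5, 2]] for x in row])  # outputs [5, 1, 3, 1, 5, 2]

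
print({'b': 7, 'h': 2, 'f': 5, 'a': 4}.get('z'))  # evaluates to None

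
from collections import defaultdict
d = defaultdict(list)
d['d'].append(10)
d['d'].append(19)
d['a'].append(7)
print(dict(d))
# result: {'d': [10, 19], 'a': [7]}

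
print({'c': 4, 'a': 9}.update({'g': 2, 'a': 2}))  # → None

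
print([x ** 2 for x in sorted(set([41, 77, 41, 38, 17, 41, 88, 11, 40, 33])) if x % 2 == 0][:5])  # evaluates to [1444, 1600, 7744]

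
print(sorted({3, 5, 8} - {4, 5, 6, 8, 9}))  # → [3]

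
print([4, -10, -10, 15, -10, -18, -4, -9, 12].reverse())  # None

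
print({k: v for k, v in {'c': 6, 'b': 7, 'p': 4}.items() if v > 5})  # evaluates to {'c': 6, 'b': 7}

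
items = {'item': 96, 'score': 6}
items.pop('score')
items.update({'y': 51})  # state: {'item': 96, 'y': 51}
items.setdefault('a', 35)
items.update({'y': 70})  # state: {'item': 96, 'y': 70, 'a': 35}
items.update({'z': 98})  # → {'item': 96, 'y': 70, 'a': 35, 'z': 98}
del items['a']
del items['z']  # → {'item': 96, 'y': 70}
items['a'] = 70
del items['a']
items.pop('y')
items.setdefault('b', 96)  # 96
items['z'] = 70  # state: {'item': 96, 'b': 96, 'z': 70}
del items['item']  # {'b': 96, 'z': 70}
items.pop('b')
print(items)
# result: {'z': 70}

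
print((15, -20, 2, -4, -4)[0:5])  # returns (15, -20, 2, -4, -4)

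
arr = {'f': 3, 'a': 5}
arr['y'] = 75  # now {'f': 3, 'a': 5, 'y': 75}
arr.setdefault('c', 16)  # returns 16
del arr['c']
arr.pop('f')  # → 3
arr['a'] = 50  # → {'a': 50, 'y': 75}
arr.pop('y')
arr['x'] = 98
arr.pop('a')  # 50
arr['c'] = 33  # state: {'x': 98, 'c': 33}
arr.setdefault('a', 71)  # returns 71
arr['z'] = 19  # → {'x': 98, 'c': 33, 'a': 71, 'z': 19}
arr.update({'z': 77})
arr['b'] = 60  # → {'x': 98, 'c': 33, 'a': 71, 'z': 77, 'b': 60}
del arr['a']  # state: {'x': 98, 'c': 33, 'z': 77, 'b': 60}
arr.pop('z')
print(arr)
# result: {'x': 98, 'c': 33, 'b': 60}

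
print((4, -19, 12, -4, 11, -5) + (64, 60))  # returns (4, -19, 12, -4, 11, -5, 64, 60)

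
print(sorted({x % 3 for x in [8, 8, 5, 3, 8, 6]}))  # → [0, 2]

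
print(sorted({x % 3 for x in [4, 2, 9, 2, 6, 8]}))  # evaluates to [0, 1, 2]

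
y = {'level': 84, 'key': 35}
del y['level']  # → {'key': 35}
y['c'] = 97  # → {'key': 35, 'c': 97}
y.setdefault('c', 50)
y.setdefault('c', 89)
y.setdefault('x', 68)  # 68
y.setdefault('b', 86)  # 86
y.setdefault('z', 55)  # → 55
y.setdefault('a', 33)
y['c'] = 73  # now {'key': 35, 'c': 73, 'x': 68, 'b': 86, 'z': 55, 'a': 33}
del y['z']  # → {'key': 35, 'c': 73, 'x': 68, 'b': 86, 'a': 33}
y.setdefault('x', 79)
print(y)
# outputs {'key': 35, 'c': 73, 'x': 68, 'b': 86, 'a': 33}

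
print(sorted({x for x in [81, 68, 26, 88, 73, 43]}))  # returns [26, 43, 68, 73, 81, 88]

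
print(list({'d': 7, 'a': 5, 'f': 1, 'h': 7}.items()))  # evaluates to [('d', 7), ('a', 5), ('f', 1), ('h', 7)]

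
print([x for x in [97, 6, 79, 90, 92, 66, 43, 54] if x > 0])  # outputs [97, 6, 79, 90, 92, 66, 43, 54]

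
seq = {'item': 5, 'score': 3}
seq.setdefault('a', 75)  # 75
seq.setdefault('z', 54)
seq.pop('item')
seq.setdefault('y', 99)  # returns 99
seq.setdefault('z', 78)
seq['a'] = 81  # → {'score': 3, 'a': 81, 'z': 54, 'y': 99}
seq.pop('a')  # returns 81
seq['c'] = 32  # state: {'score': 3, 'z': 54, 'y': 99, 'c': 32}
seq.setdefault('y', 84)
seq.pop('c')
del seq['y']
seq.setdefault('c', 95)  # 95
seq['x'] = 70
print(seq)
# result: {'score': 3, 'z': 54, 'c': 95, 'x': 70}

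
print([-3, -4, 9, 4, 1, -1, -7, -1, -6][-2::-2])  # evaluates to [-1, -1, 4, -4]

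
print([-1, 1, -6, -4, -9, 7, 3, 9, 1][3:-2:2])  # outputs [-4, 7]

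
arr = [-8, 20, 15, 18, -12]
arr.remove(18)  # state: [-8, 20, 15, -12]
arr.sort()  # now [-12, -8, 15, 20]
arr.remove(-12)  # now [-8, 15, 20]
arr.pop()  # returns 20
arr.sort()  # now [-8, 15]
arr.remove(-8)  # [15]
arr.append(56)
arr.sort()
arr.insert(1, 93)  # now [15, 93, 56]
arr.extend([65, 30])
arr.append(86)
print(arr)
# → [15, 93, 56, 65, 30, 86]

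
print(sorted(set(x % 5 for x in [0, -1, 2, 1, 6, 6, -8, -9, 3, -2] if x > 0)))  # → [1, 2, 3]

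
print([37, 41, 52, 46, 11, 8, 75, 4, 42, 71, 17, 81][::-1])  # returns [81, 17, 71, 42, 4, 75, 8, 11, 46, 52, 41, 37]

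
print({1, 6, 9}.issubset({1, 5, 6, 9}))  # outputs True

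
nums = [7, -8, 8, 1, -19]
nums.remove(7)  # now [-8, 8, 1, -19]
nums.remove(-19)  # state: [-8, 8, 1]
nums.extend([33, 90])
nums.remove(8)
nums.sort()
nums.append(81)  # [-8, 1, 33, 90, 81]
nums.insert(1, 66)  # [-8, 66, 1, 33, 90, 81]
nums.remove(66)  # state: [-8, 1, 33, 90, 81]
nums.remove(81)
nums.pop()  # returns 90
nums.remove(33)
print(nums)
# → [-8, 1]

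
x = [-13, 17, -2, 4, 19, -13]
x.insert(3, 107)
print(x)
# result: [-13, 17, -2, 107, 4, 19, -13]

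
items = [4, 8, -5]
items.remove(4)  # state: [8, -5]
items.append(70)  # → [8, -5, 70]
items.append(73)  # [8, -5, 70, 73]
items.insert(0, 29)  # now [29, 8, -5, 70, 73]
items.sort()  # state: [-5, 8, 29, 70, 73]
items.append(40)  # [-5, 8, 29, 70, 73, 40]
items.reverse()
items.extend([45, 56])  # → [40, 73, 70, 29, 8, -5, 45, 56]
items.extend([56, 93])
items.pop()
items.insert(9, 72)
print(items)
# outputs [40, 73, 70, 29, 8, -5, 45, 56, 56, 72]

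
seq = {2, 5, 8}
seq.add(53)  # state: {2, 5, 8, 53}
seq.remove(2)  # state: {5, 8, 53}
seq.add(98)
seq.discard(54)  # {5, 8, 53, 98}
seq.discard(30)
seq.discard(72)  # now {5, 8, 53, 98}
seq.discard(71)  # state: {5, 8, 53, 98}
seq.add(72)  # {5, 8, 53, 72, 98}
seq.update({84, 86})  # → {5, 8, 53, 72, 84, 86, 98}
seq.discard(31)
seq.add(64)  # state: {5, 8, 53, 64, 72, 84, 86, 98}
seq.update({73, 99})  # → {5, 8, 53, 64, 72, 73, 84, 86, 98, 99}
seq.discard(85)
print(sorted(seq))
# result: [5, 8, 53, 64, 72, 73, 84, 86, 98, 99]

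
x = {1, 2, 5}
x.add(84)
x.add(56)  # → {1, 2, 5, 56, 84}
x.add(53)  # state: {1, 2, 5, 53, 56, 84}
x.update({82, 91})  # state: {1, 2, 5, 53, 56, 82, 84, 91}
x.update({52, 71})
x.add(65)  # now {1, 2, 5, 52, 53, 56, 65, 71, 82, 84, 91}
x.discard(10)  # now {1, 2, 5, 52, 53, 56, 65, 71, 82, 84, 91}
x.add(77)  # {1, 2, 5, 52, 53, 56, 65, 71, 77, 82, 84, 91}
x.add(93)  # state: {1, 2, 5, 52, 53, 56, 65, 71, 77, 82, 84, 91, 93}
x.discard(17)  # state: {1, 2, 5, 52, 53, 56, 65, 71, 77, 82, 84, 91, 93}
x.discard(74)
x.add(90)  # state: {1, 2, 5, 52, 53, 56, 65, 71, 77, 82, 84, 90, 91, 93}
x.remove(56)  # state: {1, 2, 5, 52, 53, 65, 71, 77, 82, 84, 90, 91, 93}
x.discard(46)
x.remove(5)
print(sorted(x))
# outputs [1, 2, 52, 53, 65, 71, 77, 82, 84, 90, 91, 93]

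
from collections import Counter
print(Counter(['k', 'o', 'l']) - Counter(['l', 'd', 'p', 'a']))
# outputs Counter({'k': 1, 'o': 1})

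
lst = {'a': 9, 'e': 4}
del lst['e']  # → {'a': 9}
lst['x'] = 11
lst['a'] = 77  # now {'a': 77, 'x': 11}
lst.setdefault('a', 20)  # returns 77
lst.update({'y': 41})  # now {'a': 77, 'x': 11, 'y': 41}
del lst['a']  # {'x': 11, 'y': 41}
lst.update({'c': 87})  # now {'x': 11, 'y': 41, 'c': 87}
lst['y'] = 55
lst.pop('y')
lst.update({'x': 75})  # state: {'x': 75, 'c': 87}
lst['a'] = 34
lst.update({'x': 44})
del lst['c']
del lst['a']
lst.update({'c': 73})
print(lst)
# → {'x': 44, 'c': 73}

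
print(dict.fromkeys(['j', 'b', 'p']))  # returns {'j': None, 'b': None, 'p': None}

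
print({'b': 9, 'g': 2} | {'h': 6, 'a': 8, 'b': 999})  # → {'b': 999, 'g': 2, 'h': 6, 'a': 8}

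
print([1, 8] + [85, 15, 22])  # [1, 8, 85, 15, 22]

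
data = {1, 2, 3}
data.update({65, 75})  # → {1, 2, 3, 65, 75}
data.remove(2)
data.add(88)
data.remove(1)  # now {3, 65, 75, 88}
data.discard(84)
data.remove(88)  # {3, 65, 75}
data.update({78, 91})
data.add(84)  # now {3, 65, 75, 78, 84, 91}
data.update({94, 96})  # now {3, 65, 75, 78, 84, 91, 94, 96}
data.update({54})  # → {3, 54, 65, 75, 78, 84, 91, 94, 96}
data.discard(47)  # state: {3, 54, 65, 75, 78, 84, 91, 94, 96}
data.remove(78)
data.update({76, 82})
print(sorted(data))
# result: [3, 54, 65, 75, 76, 82, 84, 91, 94, 96]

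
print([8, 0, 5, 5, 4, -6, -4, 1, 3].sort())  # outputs None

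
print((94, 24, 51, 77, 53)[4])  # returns 53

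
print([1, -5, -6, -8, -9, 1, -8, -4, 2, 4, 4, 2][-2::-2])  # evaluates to [4, 2, -8, -9, -6, 1]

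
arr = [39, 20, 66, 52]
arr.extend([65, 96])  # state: [39, 20, 66, 52, 65, 96]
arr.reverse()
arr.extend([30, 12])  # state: [96, 65, 52, 66, 20, 39, 30, 12]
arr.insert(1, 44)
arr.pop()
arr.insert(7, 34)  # [96, 44, 65, 52, 66, 20, 39, 34, 30]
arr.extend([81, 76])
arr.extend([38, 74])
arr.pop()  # 74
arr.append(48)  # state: [96, 44, 65, 52, 66, 20, 39, 34, 30, 81, 76, 38, 48]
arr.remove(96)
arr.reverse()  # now [48, 38, 76, 81, 30, 34, 39, 20, 66, 52, 65, 44]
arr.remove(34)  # [48, 38, 76, 81, 30, 39, 20, 66, 52, 65, 44]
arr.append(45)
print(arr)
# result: [48, 38, 76, 81, 30, 39, 20, 66, 52, 65, 44, 45]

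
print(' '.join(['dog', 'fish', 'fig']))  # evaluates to dog fish fig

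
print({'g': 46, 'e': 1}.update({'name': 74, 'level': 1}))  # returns None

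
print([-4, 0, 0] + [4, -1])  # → [-4, 0, 0, 4, -1]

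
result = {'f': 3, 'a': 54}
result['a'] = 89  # {'f': 3, 'a': 89}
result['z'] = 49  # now {'f': 3, 'a': 89, 'z': 49}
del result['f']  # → {'a': 89, 'z': 49}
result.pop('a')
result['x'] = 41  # {'z': 49, 'x': 41}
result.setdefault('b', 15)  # 15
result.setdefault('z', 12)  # 49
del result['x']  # {'z': 49, 'b': 15}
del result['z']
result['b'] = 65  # {'b': 65}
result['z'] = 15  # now {'b': 65, 'z': 15}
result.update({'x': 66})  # {'b': 65, 'z': 15, 'x': 66}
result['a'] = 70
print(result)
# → {'b': 65, 'z': 15, 'x': 66, 'a': 70}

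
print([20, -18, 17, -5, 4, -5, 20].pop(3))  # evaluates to -5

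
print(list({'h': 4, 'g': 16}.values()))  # [4, 16]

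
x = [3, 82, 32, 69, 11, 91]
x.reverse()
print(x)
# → [91, 11, 69, 32, 82, 3]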